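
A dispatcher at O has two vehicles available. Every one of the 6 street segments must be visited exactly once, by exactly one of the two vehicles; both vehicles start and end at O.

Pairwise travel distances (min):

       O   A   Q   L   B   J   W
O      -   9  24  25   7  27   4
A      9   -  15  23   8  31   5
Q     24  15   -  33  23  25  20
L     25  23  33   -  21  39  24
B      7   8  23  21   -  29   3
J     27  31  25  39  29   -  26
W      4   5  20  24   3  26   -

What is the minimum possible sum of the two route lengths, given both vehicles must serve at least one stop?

Minimum combined distance: 124 min.

Check every non-empty split of the stops between the two vehicles; for each half take its own optimal tour:
  {A} + {Q, L, B, J, W}: 18 + 113 = 131
  {Q} + {A, L, B, J, W}: 48 + 104 = 152
  {A, Q} + {L, B, J, W}: 48 + 94 = 142
  {L} + {A, Q, B, J, W}: 50 + 82 = 132
  {A, L} + {Q, B, J, W}: 57 + 82 = 139
  {Q, L} + {A, B, J, W}: 82 + 73 = 155
  … (31 splits in total)
  {A, Q, L, B, J} + {W}: 116 + 8 = 124  ← best
Best: vehicle 1 O → A → Q → J → L → B → O = 116; vehicle 2 O → W → O = 8; combined 124.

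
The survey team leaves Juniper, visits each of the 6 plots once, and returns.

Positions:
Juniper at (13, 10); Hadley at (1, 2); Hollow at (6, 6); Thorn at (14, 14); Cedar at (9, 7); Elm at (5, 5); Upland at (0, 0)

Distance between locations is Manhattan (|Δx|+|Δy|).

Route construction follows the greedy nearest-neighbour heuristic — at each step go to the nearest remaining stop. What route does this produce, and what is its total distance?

56 along Juniper → Thorn → Cedar → Hollow → Elm → Hadley → Upland → Juniper.

From Juniper: distances to unvisited — Thorn=5, Cedar=7, Hollow=11, Elm=13, Hadley=20, Upland=23. Nearest is Thorn (5).
From Thorn: distances to unvisited — Cedar=12, Hollow=16, Elm=18, Hadley=25, Upland=28. Nearest is Cedar (12).
From Cedar: distances to unvisited — Hollow=4, Elm=6, Hadley=13, Upland=16. Nearest is Hollow (4).
From Hollow: distances to unvisited — Elm=2, Hadley=9, Upland=12. Nearest is Elm (2).
From Elm: distances to unvisited — Hadley=7, Upland=10. Nearest is Hadley (7).
From Hadley: distances to unvisited — Upland=3. Nearest is Upland (3).
Return Upland→Juniper: 23.
Total = 5 + 12 + 4 + 2 + 7 + 3 + 23 = 56.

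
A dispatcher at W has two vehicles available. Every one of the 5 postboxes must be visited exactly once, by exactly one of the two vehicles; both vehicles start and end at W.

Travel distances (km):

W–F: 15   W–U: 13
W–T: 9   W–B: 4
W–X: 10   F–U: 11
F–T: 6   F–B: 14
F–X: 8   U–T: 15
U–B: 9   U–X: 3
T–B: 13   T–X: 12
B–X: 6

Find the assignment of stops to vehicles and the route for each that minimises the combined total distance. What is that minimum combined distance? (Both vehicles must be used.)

Check every non-empty split of the stops between the two vehicles; for each half take its own optimal tour:
  {F} + {U, T, B, X}: 30 + 37 = 67
  {U} + {F, T, B, X}: 26 + 33 = 59
  {F, U} + {T, B, X}: 39 + 31 = 70
  {T} + {F, U, B, X}: 18 + 39 = 57
  {F, T} + {U, B, X}: 30 + 26 = 56
  {U, T} + {F, B, X}: 37 + 33 = 70
  … (15 splits in total)
  {B} + {F, U, T, X}: 8 + 39 = 47  ← best
Best: vehicle 1 W → B → W = 8; vehicle 2 W → U → X → F → T → W = 39; combined 47.

Minimum combined distance: 47 km.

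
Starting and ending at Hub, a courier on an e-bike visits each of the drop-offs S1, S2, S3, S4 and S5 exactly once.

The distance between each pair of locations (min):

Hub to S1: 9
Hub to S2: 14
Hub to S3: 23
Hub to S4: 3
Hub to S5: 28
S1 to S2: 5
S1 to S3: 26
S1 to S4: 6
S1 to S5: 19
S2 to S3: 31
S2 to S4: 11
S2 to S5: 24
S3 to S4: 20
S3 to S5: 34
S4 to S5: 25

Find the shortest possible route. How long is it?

With 5 stops there are 5!/2 = 60 distinct round trips (a route and its reverse cost the same).
Hub-S1-S2-S3-S4-S5-Hub: 9+5+31+20+25+28 = 118
Hub-S1-S2-S3-S5-S4-Hub: 9+5+31+34+25+3 = 107
Hub-S1-S2-S4-S3-S5-Hub: 9+5+11+20+34+28 = 107
Hub-S1-S2-S4-S5-S3-Hub: 9+5+11+25+34+23 = 107
Hub-S1-S2-S5-S3-S4-Hub: 9+5+24+34+20+3 = 95
Hub-S1-S2-S5-S4-S3-Hub: 9+5+24+25+20+23 = 106
Hub-S1-S3-S2-S4-S5-Hub: 9+26+31+11+25+28 = 130
Hub-S1-S3-S2-S5-S4-Hub: 9+26+31+24+25+3 = 118
Hub-S1-S3-S4-S2-S5-Hub: 9+26+20+11+24+28 = 118
Hub-S1-S3-S4-S5-S2-Hub: 9+26+20+25+24+14 = 118
Hub-S1-S3-S5-S2-S4-Hub: 9+26+34+24+11+3 = 107
Hub-S1-S3-S5-S4-S2-Hub: 9+26+34+25+11+14 = 119
Hub-S1-S4-S2-S3-S5-Hub: 9+6+11+31+34+28 = 119
Hub-S1-S4-S2-S5-S3-Hub: 9+6+11+24+34+23 = 107
… (46 more)
The minimum is 95.
One optimal route: Hub → S1 → S2 → S5 → S3 → S4 → Hub (or its reverse).

95 min — the shortest possible round trip.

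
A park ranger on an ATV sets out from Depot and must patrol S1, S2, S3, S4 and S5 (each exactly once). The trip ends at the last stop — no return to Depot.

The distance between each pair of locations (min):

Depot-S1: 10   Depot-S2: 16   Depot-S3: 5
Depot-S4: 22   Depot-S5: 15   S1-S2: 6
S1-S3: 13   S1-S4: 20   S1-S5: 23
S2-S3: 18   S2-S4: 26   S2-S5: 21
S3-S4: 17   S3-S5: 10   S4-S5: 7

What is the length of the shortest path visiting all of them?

Shortest open route: 48 min.

There are 5! = 120 possible orderings.
Depot → S1 → S2 → S3 → S4 → S5: 10+6+18+17+7 = 58
Depot → S1 → S2 → S3 → S5 → S4: 10+6+18+10+7 = 51
Depot → S1 → S2 → S4 → S3 → S5: 10+6+26+17+10 = 69
Depot → S1 → S2 → S4 → S5 → S3: 10+6+26+7+10 = 59
Depot → S1 → S2 → S5 → S3 → S4: 10+6+21+10+17 = 64
Depot → S1 → S2 → S5 → S4 → S3: 10+6+21+7+17 = 61
Depot → S1 → S3 → S2 → S4 → S5: 10+13+18+26+7 = 74
Depot → S1 → S3 → S2 → S5 → S4: 10+13+18+21+7 = 69
Depot → S1 → S3 → S4 → S2 → S5: 10+13+17+26+21 = 87
Depot → S1 → S3 → S4 → S5 → S2: 10+13+17+7+21 = 68
Depot → S1 → S3 → S5 → S2 → S4: 10+13+10+21+26 = 80
Depot → S1 → S3 → S5 → S4 → S2: 10+13+10+7+26 = 66
Depot → S1 → S4 → S2 → S3 → S5: 10+20+26+18+10 = 84
Depot → S1 → S4 → S2 → S5 → S3: 10+20+26+21+10 = 87
… (106 more)
Depot → S3 → S5 → S4 → S1 → S2: 5+10+7+20+6 = 48  ← best
The minimum is 48.
One shortest path: Depot → S3 → S5 → S4 → S1 → S2.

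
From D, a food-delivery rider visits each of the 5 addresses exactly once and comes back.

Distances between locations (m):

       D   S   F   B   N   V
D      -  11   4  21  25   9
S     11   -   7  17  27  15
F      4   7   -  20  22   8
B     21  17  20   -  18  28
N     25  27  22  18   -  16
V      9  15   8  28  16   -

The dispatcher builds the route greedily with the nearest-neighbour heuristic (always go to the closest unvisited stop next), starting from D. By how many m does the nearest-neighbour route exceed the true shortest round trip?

D: F=4, V=9, S=11, B=21, N=25 ⇒ F
F: S=7, V=8, B=20, N=22 ⇒ S
S: V=15, B=17, N=27 ⇒ V
V: N=16, B=28 ⇒ N
N: B=18 ⇒ B
NN route D → F → S → V → N → B → D costs 81.
Optimal: D → F → S → B → N → V → D costs 71 (by enumerating all 60 distinct tours).
Excess = 81 − 71 = 10.

The nearest-neighbour route is 10 m longer than optimal.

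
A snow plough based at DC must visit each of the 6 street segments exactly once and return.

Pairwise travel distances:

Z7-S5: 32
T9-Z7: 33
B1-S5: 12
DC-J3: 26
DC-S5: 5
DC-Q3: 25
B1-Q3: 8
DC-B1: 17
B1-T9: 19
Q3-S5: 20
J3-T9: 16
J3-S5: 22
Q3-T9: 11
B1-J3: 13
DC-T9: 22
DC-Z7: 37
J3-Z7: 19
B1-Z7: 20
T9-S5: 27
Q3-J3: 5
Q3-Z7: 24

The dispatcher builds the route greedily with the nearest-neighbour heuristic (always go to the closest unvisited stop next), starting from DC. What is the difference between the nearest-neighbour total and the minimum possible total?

22 longer than the optimal tour.

DC: S5=5, B1=17, T9=22, Q3=25, J3=26, Z7=37 ⇒ S5
S5: B1=12, Q3=20, J3=22, T9=27, Z7=32 ⇒ B1
B1: Q3=8, J3=13, T9=19, Z7=20 ⇒ Q3
Q3: J3=5, T9=11, Z7=24 ⇒ J3
J3: T9=16, Z7=19 ⇒ T9
T9: Z7=33 ⇒ Z7
NN route DC → S5 → B1 → Q3 → J3 → T9 → Z7 → DC costs 116.
Optimal: DC → T9 → Q3 → J3 → Z7 → B1 → S5 → DC costs 94 (by enumerating all 360 distinct tours).
Excess = 116 − 94 = 22.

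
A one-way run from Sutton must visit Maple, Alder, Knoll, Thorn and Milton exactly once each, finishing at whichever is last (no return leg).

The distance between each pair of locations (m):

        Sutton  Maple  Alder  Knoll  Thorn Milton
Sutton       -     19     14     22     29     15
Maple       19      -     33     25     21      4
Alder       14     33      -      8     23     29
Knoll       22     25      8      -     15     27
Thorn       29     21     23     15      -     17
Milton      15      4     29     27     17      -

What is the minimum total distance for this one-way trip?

58 m — the minimum one-way total.

There are 5! = 120 possible orderings.
Sutton→Maple→Alder→Knoll→Thorn→Milton: 19+33+8+15+17 = 92
Sutton→Maple→Alder→Knoll→Milton→Thorn: 19+33+8+27+17 = 104
Sutton→Maple→Alder→Thorn→Knoll→Milton: 19+33+23+15+27 = 117
Sutton→Maple→Alder→Thorn→Milton→Knoll: 19+33+23+17+27 = 119
Sutton→Maple→Alder→Milton→Knoll→Thorn: 19+33+29+27+15 = 123
Sutton→Maple→Alder→Milton→Thorn→Knoll: 19+33+29+17+15 = 113
Sutton→Maple→Knoll→Alder→Thorn→Milton: 19+25+8+23+17 = 92
Sutton→Maple→Knoll→Alder→Milton→Thorn: 19+25+8+29+17 = 98
Sutton→Maple→Knoll→Thorn→Alder→Milton: 19+25+15+23+29 = 111
Sutton→Maple→Knoll→Thorn→Milton→Alder: 19+25+15+17+29 = 105
Sutton→Maple→Knoll→Milton→Alder→Thorn: 19+25+27+29+23 = 123
Sutton→Maple→Knoll→Milton→Thorn→Alder: 19+25+27+17+23 = 111
Sutton→Maple→Thorn→Alder→Knoll→Milton: 19+21+23+8+27 = 98
Sutton→Maple→Thorn→Alder→Milton→Knoll: 19+21+23+29+27 = 119
… (106 more)
Sutton→Alder→Knoll→Thorn→Milton→Maple: 14+8+15+17+4 = 58  ← best
The minimum is 58.
One shortest path: Sutton → Alder → Knoll → Thorn → Milton → Maple.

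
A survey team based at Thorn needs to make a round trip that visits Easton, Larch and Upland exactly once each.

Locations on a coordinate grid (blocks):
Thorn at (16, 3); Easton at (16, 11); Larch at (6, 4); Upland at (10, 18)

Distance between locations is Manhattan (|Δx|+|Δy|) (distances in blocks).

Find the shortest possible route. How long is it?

With 3 stops there are 3!/2 = 3 distinct round trips (a route and its reverse cost the same).
Thorn - Easton - Larch - Upland - Thorn: 8+17+18+21 = 64
Thorn - Easton - Upland - Larch - Thorn: 8+13+18+11 = 50
Thorn - Larch - Easton - Upland - Thorn: 11+17+13+21 = 62
The minimum is 50.
One optimal route: Thorn → Easton → Upland → Larch → Thorn (or its reverse).

Minimum total distance: 50 blocks.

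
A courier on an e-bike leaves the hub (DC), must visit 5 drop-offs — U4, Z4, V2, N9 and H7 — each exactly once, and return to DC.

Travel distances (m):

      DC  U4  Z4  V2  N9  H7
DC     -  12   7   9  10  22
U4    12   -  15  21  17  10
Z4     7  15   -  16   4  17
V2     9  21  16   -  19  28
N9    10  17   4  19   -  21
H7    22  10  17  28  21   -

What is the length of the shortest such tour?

DC→U4→Z4→V2→N9→H7→DC: 12+15+16+19+21+22 = 105
DC→U4→Z4→V2→H7→N9→DC: 12+15+16+28+21+10 = 102
DC→U4→Z4→N9→V2→H7→DC: 12+15+4+19+28+22 = 100
DC→U4→Z4→N9→H7→V2→DC: 12+15+4+21+28+9 = 89
DC→U4→Z4→H7→V2→N9→DC: 12+15+17+28+19+10 = 101
DC→U4→Z4→H7→N9→V2→DC: 12+15+17+21+19+9 = 93
DC→U4→V2→Z4→N9→H7→DC: 12+21+16+4+21+22 = 96
DC→U4→V2→Z4→H7→N9→DC: 12+21+16+17+21+10 = 97
DC→U4→V2→N9→Z4→H7→DC: 12+21+19+4+17+22 = 95
DC→U4→V2→N9→H7→Z4→DC: 12+21+19+21+17+7 = 97
DC→U4→V2→H7→Z4→N9→DC: 12+21+28+17+4+10 = 92
DC→U4→V2→H7→N9→Z4→DC: 12+21+28+21+4+7 = 93
DC→U4→N9→Z4→V2→H7→DC: 12+17+4+16+28+22 = 99
DC→U4→N9→Z4→H7→V2→DC: 12+17+4+17+28+9 = 87
… (46 more)
DC→U4→H7→Z4→N9→V2→DC: 12+10+17+4+19+9 = 71  ← best
The minimum is 71.
One optimal route: DC → U4 → H7 → Z4 → N9 → V2 → DC (or its reverse).

Shortest round trip = 71 m.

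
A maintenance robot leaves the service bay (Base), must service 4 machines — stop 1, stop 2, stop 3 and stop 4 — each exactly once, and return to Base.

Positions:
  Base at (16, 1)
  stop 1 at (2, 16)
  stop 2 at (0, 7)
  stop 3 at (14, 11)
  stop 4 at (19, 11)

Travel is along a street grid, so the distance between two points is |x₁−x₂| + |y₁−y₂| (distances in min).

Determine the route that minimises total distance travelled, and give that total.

There are 12 distinct closed tours to check (reversals are equivalent).
Base→stop 1→stop 2→stop 3→stop 4→Base: 29+11+18+5+13 = 76
Base→stop 1→stop 2→stop 4→stop 3→Base: 29+11+23+5+12 = 80
Base→stop 1→stop 3→stop 2→stop 4→Base: 29+17+18+23+13 = 100
Base→stop 1→stop 3→stop 4→stop 2→Base: 29+17+5+23+22 = 96
Base→stop 1→stop 4→stop 2→stop 3→Base: 29+22+23+18+12 = 104
Base→stop 1→stop 4→stop 3→stop 2→Base: 29+22+5+18+22 = 96
Base→stop 2→stop 1→stop 3→stop 4→Base: 22+11+17+5+13 = 68
Base→stop 2→stop 1→stop 4→stop 3→Base: 22+11+22+5+12 = 72
Base→stop 2→stop 3→stop 1→stop 4→Base: 22+18+17+22+13 = 92
Base→stop 2→stop 4→stop 1→stop 3→Base: 22+23+22+17+12 = 96
Base→stop 3→stop 1→stop 2→stop 4→Base: 12+17+11+23+13 = 76
Base→stop 3→stop 2→stop 1→stop 4→Base: 12+18+11+22+13 = 76
The minimum is 68.
One optimal route: Base → stop 2 → stop 1 → stop 3 → stop 4 → Base (or its reverse).

68 min — the shortest possible round trip.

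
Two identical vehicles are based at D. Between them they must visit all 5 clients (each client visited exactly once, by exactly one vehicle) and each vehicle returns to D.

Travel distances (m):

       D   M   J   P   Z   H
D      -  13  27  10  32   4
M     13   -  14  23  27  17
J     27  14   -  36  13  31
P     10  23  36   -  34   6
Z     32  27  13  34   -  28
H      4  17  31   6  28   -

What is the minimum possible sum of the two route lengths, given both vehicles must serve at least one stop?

There are 2^4 − 1 = 15 ways to divide the 5 stops into two non-empty groups. For each, the best each vehicle can do is its own shortest tour through its group:
  {M} + {J, P, Z, H}: 26 + 84 = 110
  {J} + {M, P, Z, H}: 54 + 84 = 138
  {M, J} + {P, Z, H}: 54 + 76 = 130
  {P} + {M, J, Z, H}: 20 + 72 = 92
  {M, P} + {J, Z, H}: 46 + 72 = 118
  {J, P} + {M, Z, H}: 73 + 72 = 145
  … (15 splits in total)
Best: vehicle 1 D → P → D = 20; vehicle 2 D → M → J → Z → H → D = 72; combined 92.

92 m — the smallest possible combined total.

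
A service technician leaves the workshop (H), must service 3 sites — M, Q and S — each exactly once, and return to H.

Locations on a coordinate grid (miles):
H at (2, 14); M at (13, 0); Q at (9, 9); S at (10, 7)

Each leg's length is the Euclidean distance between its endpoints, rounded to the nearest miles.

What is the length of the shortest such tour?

37 miles — the shortest possible round trip.

There are 3 distinct closed tours to check (reversals are equivalent).
H - M - Q - S - H: 18+10+2+11 = 41
H - M - S - Q - H: 18+8+2+9 = 37
H - Q - M - S - H: 9+10+8+11 = 38
The minimum is 37.
One optimal route: H → M → S → Q → H (or its reverse).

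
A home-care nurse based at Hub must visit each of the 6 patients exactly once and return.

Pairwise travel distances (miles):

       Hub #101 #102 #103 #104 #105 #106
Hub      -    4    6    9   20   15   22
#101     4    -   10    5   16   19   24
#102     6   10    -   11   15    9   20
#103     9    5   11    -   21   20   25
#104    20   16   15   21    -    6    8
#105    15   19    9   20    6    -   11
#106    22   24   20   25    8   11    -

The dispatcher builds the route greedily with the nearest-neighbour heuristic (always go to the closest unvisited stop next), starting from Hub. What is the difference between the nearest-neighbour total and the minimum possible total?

From Hub: #101=4, #102=6, #103=9, #105=15, #104=20, #106=22 → choose #101 (4).
From #101: #103=5, #102=10, #104=16, #105=19, #106=24 → choose #103 (5).
From #103: #102=11, #105=20, #104=21, #106=25 → choose #102 (11).
From #102: #105=9, #104=15, #106=20 → choose #105 (9).
From #105: #104=6, #106=11 → choose #104 (6).
From #104: #106=8 → choose #106 (8).
NN route Hub → #101 → #103 → #102 → #105 → #104 → #106 → Hub costs 65.
Optimal: Hub → #101 → #103 → #106 → #104 → #105 → #102 → Hub costs 63 (by enumerating all 360 distinct tours).
Excess = 65 − 63 = 2.

2 miles longer than the optimal tour.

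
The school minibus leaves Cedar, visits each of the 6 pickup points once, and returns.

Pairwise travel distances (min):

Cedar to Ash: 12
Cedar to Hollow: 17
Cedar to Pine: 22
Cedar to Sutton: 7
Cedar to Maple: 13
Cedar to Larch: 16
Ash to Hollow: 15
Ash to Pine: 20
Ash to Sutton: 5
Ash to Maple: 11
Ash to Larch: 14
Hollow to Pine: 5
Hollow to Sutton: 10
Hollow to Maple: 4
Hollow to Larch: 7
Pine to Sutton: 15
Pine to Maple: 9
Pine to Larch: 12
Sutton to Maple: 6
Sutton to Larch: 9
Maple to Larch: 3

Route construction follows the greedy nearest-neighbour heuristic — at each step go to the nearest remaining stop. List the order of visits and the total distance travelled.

At Cedar the remaining stops are Sutton 7, Ash 12, Maple 13, Larch 16, Hollow 17, Pine 22; go to Sutton.
At Sutton the remaining stops are Ash 5, Maple 6, Larch 9, Hollow 10, Pine 15; go to Ash.
At Ash the remaining stops are Maple 11, Larch 14, Hollow 15, Pine 20; go to Maple.
At Maple the remaining stops are Larch 3, Hollow 4, Pine 9; go to Larch.
At Larch the remaining stops are Hollow 7, Pine 12; go to Hollow.
At Hollow the remaining stops are Pine 5; go to Pine.
Return Pine→Cedar: 22.
Total = 7 + 5 + 11 + 3 + 7 + 5 + 22 = 60.

60 min along Cedar → Sutton → Ash → Maple → Larch → Hollow → Pine → Cedar.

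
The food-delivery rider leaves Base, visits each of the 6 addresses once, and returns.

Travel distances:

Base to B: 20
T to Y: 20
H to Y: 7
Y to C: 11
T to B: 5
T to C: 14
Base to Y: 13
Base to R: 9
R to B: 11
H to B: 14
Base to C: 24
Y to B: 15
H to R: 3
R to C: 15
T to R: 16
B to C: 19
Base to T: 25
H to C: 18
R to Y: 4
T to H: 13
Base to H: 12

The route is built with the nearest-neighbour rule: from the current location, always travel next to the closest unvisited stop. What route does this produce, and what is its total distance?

From Base: distances to unvisited — R=9, H=12, Y=13, B=20, C=24, T=25. Nearest is R (9).
From R: distances to unvisited — H=3, Y=4, B=11, C=15, T=16. Nearest is H (3).
From H: distances to unvisited — Y=7, T=13, B=14, C=18. Nearest is Y (7).
From Y: distances to unvisited — C=11, B=15, T=20. Nearest is C (11).
From C: distances to unvisited — T=14, B=19. Nearest is T (14).
From T: distances to unvisited — B=5. Nearest is B (5).
Return B→Base: 20.
Total = 9 + 3 + 7 + 11 + 14 + 5 + 20 = 69.

Nearest-neighbour total = 69; route Base → R → H → Y → C → T → B → Base.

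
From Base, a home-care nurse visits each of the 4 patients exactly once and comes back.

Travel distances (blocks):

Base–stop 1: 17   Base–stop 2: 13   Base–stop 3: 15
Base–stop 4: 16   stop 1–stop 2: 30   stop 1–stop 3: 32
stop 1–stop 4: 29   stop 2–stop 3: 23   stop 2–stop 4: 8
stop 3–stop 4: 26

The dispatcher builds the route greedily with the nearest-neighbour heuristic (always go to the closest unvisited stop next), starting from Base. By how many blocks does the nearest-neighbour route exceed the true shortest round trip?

Excess over optimum: 4 blocks.

From Base: stop 2=13, stop 3=15, stop 4=16, stop 1=17 → choose stop 2 (13).
From stop 2: stop 4=8, stop 3=23, stop 1=30 → choose stop 4 (8).
From stop 4: stop 3=26, stop 1=29 → choose stop 3 (26).
From stop 3: stop 1=32 → choose stop 1 (32).
NN route Base → stop 2 → stop 4 → stop 3 → stop 1 → Base costs 96.
Optimal: Base → stop 1 → stop 4 → stop 2 → stop 3 → Base costs 92 (by enumerating all 12 distinct tours).
Excess = 96 − 92 = 4.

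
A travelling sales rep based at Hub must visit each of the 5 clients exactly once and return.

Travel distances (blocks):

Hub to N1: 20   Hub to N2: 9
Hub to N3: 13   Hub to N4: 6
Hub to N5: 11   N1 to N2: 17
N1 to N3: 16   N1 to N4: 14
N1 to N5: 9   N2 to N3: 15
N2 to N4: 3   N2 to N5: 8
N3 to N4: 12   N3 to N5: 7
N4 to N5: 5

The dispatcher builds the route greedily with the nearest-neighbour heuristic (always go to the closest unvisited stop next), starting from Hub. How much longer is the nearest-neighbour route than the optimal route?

Excess over optimum: 5 blocks.

From Hub: N4=6, N2=9, N5=11, N3=13, N1=20 → choose N4 (6).
From N4: N2=3, N5=5, N3=12, N1=14 → choose N2 (3).
From N2: N5=8, N3=15, N1=17 → choose N5 (8).
From N5: N3=7, N1=9 → choose N3 (7).
From N3: N1=16 → choose N1 (16).
NN route Hub → N4 → N2 → N5 → N3 → N1 → Hub costs 60.
Optimal: Hub → N2 → N4 → N1 → N5 → N3 → Hub costs 55 (by enumerating all 60 distinct tours).
Excess = 60 − 55 = 5.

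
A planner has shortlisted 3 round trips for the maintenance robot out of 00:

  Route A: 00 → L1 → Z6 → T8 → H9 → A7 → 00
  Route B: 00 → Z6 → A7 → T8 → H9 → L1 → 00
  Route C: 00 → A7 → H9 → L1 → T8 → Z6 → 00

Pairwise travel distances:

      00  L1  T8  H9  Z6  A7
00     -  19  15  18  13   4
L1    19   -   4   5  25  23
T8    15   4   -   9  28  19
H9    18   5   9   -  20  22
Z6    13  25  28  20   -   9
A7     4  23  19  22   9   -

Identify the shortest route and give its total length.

74 — Route B is the shortest.

Route A: 19 + 25 + 28 + 9 + 22 + 4 = 107
Route B: 13 + 9 + 19 + 9 + 5 + 19 = 74
Route C: 4 + 22 + 5 + 4 + 28 + 13 = 76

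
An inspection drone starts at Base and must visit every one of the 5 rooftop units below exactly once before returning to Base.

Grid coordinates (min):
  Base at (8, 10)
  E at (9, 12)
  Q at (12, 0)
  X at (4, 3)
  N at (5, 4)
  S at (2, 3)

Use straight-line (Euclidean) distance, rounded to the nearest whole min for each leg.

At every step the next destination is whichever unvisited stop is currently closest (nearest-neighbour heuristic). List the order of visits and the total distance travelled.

Nearest-neighbour total = 35 min; route Base → E → N → X → S → Q → Base.

Base → [E:2 / N:7 / X:8 / S:9 / Q:11] → E (2)
E → [N:9 / X:10 / S:11 / Q:12] → N (9)
N → [X:1 / S:3 / Q:8] → X (1)
X → [S:2 / Q:9] → S (2)
S → [Q:10] → Q (10)
Return Q→Base: 11.
Total = 2 + 9 + 1 + 2 + 10 + 11 = 35.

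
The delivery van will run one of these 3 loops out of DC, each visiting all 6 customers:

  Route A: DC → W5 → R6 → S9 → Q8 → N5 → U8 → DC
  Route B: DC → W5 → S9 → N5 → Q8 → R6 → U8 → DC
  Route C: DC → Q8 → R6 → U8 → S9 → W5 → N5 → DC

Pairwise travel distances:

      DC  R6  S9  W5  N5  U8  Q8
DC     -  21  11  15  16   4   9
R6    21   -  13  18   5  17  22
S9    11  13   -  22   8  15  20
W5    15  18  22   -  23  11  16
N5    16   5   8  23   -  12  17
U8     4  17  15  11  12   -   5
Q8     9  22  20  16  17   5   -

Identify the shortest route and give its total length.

Route A: 15 + 18 + 13 + 20 + 17 + 12 + 4 = 99
Route B: 15 + 22 + 8 + 17 + 22 + 17 + 4 = 105
Route C: 9 + 22 + 17 + 15 + 22 + 23 + 16 = 124

99 — Route A is the shortest.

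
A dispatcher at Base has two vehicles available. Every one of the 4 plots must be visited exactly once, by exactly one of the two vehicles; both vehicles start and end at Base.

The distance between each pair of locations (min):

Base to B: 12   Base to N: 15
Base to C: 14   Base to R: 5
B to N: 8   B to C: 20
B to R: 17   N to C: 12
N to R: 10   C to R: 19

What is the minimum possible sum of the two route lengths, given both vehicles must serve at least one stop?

There are 2^3 − 1 = 7 ways to divide the 4 stops into two non-empty groups. For each, the best each vehicle can do is its own shortest tour through its group:
  {B} + {N, C, R}: 24 + 41 = 65
  {N} + {B, C, R}: 30 + 56 = 86
  {B, N} + {C, R}: 35 + 38 = 73
  {C} + {B, N, R}: 28 + 35 = 63
  {B, C} + {N, R}: 46 + 30 = 76
  {N, C} + {B, R}: 41 + 34 = 75
  … (7 splits in total)
  {B, N, C} + {R}: 46 + 10 = 56  ← best
Best: vehicle 1 Base → B → N → C → Base = 46; vehicle 2 Base → R → Base = 10; combined 56.

Minimum combined distance: 56 min.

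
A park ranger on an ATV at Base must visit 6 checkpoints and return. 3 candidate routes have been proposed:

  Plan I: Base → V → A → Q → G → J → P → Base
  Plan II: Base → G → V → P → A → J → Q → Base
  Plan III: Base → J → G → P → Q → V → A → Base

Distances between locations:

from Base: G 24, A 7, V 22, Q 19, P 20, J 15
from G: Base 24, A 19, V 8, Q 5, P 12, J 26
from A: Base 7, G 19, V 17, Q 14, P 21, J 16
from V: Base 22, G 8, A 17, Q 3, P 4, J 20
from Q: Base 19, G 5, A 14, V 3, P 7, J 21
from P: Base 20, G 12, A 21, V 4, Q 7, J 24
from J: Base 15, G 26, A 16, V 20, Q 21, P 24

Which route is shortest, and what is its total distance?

Plan I: 22 + 17 + 14 + 5 + 26 + 24 + 20 = 128
Plan II: 24 + 8 + 4 + 21 + 16 + 21 + 19 = 113
Plan III: 15 + 26 + 12 + 7 + 3 + 17 + 7 = 87

Shortest is Plan III, total 87.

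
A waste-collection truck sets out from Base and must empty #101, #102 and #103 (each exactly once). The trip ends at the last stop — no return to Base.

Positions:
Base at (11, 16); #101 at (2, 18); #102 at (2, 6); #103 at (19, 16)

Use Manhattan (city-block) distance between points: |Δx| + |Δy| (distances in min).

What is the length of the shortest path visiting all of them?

Minimum one-way distance = 39 min.

There are 3! = 6 possible orderings.
Base→#101→#102→#103: 11+12+27 = 50
Base→#101→#103→#102: 11+19+27 = 57
Base→#102→#101→#103: 19+12+19 = 50
Base→#102→#103→#101: 19+27+19 = 65
Base→#103→#101→#102: 8+19+12 = 39
Base→#103→#102→#101: 8+27+12 = 47
The minimum is 39.
One shortest path: Base → #103 → #101 → #102.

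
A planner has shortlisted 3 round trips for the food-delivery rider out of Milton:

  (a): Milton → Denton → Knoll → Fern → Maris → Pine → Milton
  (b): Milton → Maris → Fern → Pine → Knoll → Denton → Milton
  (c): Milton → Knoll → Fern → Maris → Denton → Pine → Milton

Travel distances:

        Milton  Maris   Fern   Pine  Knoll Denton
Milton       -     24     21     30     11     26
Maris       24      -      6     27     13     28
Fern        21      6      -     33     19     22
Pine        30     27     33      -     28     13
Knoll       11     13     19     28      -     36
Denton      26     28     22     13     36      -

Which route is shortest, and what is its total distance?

(a): 26 + 36 + 19 + 6 + 27 + 30 = 144
(b): 24 + 6 + 33 + 28 + 36 + 26 = 153
(c): 11 + 19 + 6 + 28 + 13 + 30 = 107

Shortest is (c), total 107.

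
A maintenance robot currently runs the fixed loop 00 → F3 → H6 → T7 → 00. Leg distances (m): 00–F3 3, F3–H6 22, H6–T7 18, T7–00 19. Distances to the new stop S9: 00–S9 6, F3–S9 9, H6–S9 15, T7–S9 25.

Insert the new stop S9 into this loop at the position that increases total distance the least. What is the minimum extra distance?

Adding 2 m by placing S9 on the F3–H6 leg.

Insertion cost between consecutive stops i–j is d(i,S9) + d(S9,j) − d(i,j):
  between 00 and F3: 6 + 9 − 3 = 12
  between F3 and H6: 9 + 15 − 22 = 2
  between H6 and T7: 15 + 25 − 18 = 22
  between T7 and 00: 25 + 6 − 19 = 12
Cheapest insertion is between F3 and H6, adding 2.
New total = 62 + 2 = 64.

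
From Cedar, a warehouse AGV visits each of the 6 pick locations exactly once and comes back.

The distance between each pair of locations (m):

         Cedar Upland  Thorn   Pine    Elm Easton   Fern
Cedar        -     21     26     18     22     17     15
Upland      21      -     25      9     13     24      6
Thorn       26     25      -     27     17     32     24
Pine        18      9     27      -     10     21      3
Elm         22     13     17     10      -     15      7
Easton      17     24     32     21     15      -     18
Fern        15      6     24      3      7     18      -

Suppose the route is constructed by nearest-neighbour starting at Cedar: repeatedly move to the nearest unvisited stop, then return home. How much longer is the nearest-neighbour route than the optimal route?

Cedar: Fern=15, Easton=17, Pine=18, Upland=21, Elm=22, Thorn=26 ⇒ Fern
Fern: Pine=3, Upland=6, Elm=7, Easton=18, Thorn=24 ⇒ Pine
Pine: Upland=9, Elm=10, Easton=21, Thorn=27 ⇒ Upland
Upland: Elm=13, Easton=24, Thorn=25 ⇒ Elm
Elm: Easton=15, Thorn=17 ⇒ Easton
Easton: Thorn=32 ⇒ Thorn
NN route Cedar → Fern → Pine → Upland → Elm → Easton → Thorn → Cedar costs 113.
Optimal: Cedar → Pine → Fern → Upland → Thorn → Elm → Easton → Cedar costs 101 (by enumerating all 360 distinct tours).
Excess = 113 − 101 = 12.

Excess over optimum: 12 m.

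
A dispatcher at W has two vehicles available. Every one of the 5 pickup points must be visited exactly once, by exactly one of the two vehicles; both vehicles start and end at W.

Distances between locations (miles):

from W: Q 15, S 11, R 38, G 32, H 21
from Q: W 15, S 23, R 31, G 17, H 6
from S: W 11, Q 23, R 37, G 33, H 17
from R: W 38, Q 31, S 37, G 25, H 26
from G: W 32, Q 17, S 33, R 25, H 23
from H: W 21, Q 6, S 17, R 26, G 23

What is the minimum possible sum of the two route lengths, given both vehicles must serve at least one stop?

126 miles — the smallest possible combined total.

Check every non-empty split of the stops between the two vehicles; for each half take its own optimal tour:
  {Q} + {S, R, G, H}: 30 + 111 = 141
  {S} + {Q, R, G, H}: 22 + 104 = 126
  {Q, S} + {R, G, H}: 49 + 104 = 153
  {R} + {Q, S, G, H}: 76 + 83 = 159
  {Q, R} + {S, G, H}: 84 + 83 = 167
  {S, R} + {Q, G, H}: 86 + 76 = 162
  … (15 splits in total)
Best: vehicle 1 W → S → W = 22; vehicle 2 W → Q → G → R → H → W = 104; combined 126.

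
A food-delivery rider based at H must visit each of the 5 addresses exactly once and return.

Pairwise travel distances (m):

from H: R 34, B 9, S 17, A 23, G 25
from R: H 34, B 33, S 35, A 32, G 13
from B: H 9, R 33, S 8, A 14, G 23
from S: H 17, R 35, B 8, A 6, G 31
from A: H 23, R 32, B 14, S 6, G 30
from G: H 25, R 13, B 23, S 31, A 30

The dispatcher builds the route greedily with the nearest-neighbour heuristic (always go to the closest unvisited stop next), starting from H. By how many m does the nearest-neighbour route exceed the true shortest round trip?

Excess over optimum: 7 m.

H: B=9, S=17, A=23, G=25, R=34 ⇒ B
B: S=8, A=14, G=23, R=33 ⇒ S
S: A=6, G=31, R=35 ⇒ A
A: G=30, R=32 ⇒ G
G: R=13 ⇒ R
NN route H → B → S → A → G → R → H costs 100.
Optimal: H → B → S → A → R → G → H costs 93 (by enumerating all 60 distinct tours).
Excess = 100 − 93 = 7.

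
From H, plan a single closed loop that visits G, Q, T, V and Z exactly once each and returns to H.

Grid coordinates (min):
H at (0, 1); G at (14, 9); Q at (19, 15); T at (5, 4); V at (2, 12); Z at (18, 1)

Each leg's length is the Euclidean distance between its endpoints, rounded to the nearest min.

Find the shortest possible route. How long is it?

64 min — the shortest possible round trip.

H-G-Q-T-V-Z-H: 16+8+18+9+19+18 = 88
H-G-Q-T-Z-V-H: 16+8+18+13+19+11 = 85
H-G-Q-V-T-Z-H: 16+8+17+9+13+18 = 81
H-G-Q-V-Z-T-H: 16+8+17+19+13+6 = 79
H-G-Q-Z-T-V-H: 16+8+14+13+9+11 = 71
H-G-Q-Z-V-T-H: 16+8+14+19+9+6 = 72
H-G-T-Q-V-Z-H: 16+10+18+17+19+18 = 98
H-G-T-Q-Z-V-H: 16+10+18+14+19+11 = 88
H-G-T-V-Q-Z-H: 16+10+9+17+14+18 = 84
H-G-T-V-Z-Q-H: 16+10+9+19+14+24 = 92
H-G-T-Z-Q-V-H: 16+10+13+14+17+11 = 81
H-G-T-Z-V-Q-H: 16+10+13+19+17+24 = 99
H-G-V-Q-T-Z-H: 16+12+17+18+13+18 = 94
H-G-V-Q-Z-T-H: 16+12+17+14+13+6 = 78
… (46 more)
H-T-Z-G-Q-V-H: 6+13+9+8+17+11 = 64  ← best
The minimum is 64.
One optimal route: H → T → Z → G → Q → V → H (or its reverse).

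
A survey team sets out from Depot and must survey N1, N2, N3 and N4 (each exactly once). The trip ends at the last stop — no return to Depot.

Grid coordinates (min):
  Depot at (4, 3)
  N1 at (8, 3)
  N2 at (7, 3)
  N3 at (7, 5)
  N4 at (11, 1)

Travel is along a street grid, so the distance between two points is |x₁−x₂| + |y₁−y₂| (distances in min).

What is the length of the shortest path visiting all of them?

There are 4! = 24 possible orderings.
Depot - N1 - N2 - N3 - N4: 4+1+2+8 = 15
Depot - N1 - N2 - N4 - N3: 4+1+6+8 = 19
Depot - N1 - N3 - N2 - N4: 4+3+2+6 = 15
Depot - N1 - N3 - N4 - N2: 4+3+8+6 = 21
Depot - N1 - N4 - N2 - N3: 4+5+6+2 = 17
Depot - N1 - N4 - N3 - N2: 4+5+8+2 = 19
Depot - N2 - N1 - N3 - N4: 3+1+3+8 = 15
Depot - N2 - N1 - N4 - N3: 3+1+5+8 = 17
Depot - N2 - N3 - N1 - N4: 3+2+3+5 = 13
Depot - N2 - N3 - N4 - N1: 3+2+8+5 = 18
Depot - N2 - N4 - N1 - N3: 3+6+5+3 = 17
Depot - N2 - N4 - N3 - N1: 3+6+8+3 = 20
Depot - N3 - N1 - N2 - N4: 5+3+1+6 = 15
Depot - N3 - N1 - N4 - N2: 5+3+5+6 = 19
… (10 more)
The minimum is 13.
One shortest path: Depot → N2 → N3 → N1 → N4.

13 min — the minimum one-way total.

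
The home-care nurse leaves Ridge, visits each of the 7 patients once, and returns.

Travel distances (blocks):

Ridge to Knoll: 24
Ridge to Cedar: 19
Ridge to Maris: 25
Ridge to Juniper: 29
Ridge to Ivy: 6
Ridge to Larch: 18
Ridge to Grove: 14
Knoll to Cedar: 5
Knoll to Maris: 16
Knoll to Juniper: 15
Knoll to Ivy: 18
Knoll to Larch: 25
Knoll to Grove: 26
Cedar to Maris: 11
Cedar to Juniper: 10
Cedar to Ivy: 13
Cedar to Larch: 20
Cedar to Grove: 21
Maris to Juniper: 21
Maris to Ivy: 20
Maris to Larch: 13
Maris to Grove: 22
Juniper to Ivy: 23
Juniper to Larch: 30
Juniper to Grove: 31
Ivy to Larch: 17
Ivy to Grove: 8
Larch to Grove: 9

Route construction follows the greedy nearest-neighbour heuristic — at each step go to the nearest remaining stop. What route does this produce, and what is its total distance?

Ridge → [Ivy:6 / Grove:14 / Larch:18 / Cedar:19 / Knoll:24 / Maris:25 / Juniper:29] → Ivy (6)
Ivy → [Grove:8 / Cedar:13 / Larch:17 / Knoll:18 / Maris:20 / Juniper:23] → Grove (8)
Grove → [Larch:9 / Cedar:21 / Maris:22 / Knoll:26 / Juniper:31] → Larch (9)
Larch → [Maris:13 / Cedar:20 / Knoll:25 / Juniper:30] → Maris (13)
Maris → [Cedar:11 / Knoll:16 / Juniper:21] → Cedar (11)
Cedar → [Knoll:5 / Juniper:10] → Knoll (5)
Knoll → [Juniper:15] → Juniper (15)
Return Juniper→Ridge: 29.
Total = 6 + 8 + 9 + 13 + 11 + 5 + 15 + 29 = 96.

Total distance 96 blocks via the nearest-neighbour route Ridge → Ivy → Grove → Larch → Maris → Cedar → Knoll → Juniper → Ridge.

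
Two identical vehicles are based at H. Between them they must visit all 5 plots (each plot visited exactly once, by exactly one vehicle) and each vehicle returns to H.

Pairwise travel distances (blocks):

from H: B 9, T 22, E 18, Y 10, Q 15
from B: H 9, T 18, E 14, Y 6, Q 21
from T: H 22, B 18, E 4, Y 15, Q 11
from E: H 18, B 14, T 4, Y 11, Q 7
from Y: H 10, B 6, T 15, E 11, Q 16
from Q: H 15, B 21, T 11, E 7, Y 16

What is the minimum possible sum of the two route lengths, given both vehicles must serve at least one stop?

There are 2^4 − 1 = 15 ways to divide the 5 stops into two non-empty groups. For each, the best each vehicle can do is its own shortest tour through its group:
  {B} + {T, E, Y, Q}: 18 + 51 = 69
  {T} + {B, E, Y, Q}: 44 + 48 = 92
  {B, T} + {E, Y, Q}: 49 + 43 = 92
  {E} + {B, T, Y, Q}: 36 + 56 = 92
  {B, E} + {T, Y, Q}: 41 + 51 = 92
  {T, E} + {B, Y, Q}: 44 + 46 = 90
  … (15 splits in total)
Best: vehicle 1 H → B → H = 18; vehicle 2 H → Y → T → E → Q → H = 51; combined 69.

69 blocks — the smallest possible combined total.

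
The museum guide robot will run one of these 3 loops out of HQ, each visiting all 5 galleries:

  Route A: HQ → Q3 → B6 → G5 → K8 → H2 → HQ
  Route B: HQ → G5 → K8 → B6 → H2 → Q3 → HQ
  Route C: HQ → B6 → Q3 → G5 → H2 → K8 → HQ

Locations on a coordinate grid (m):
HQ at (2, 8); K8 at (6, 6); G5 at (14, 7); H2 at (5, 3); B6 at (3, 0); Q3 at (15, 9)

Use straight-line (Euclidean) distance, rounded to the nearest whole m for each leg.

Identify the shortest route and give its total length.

42 m — Route C is the shortest.

Route A: 13 + 15 + 13 + 8 + 3 + 6 = 58
Route B: 12 + 8 + 7 + 4 + 12 + 13 = 56
Route C: 8 + 15 + 2 + 10 + 3 + 4 = 42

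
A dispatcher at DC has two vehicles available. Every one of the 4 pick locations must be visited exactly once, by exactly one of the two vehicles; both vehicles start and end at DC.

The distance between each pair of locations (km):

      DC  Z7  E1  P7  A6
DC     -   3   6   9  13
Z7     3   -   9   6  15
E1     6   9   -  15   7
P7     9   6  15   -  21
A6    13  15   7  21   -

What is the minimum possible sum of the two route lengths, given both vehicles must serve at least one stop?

44 km — the smallest possible combined total.

Check every non-empty split of the stops between the two vehicles; for each half take its own optimal tour:
  {Z7} + {E1, P7, A6}: 6 + 43 = 49
  {E1} + {Z7, P7, A6}: 12 + 43 = 55
  {Z7, E1} + {P7, A6}: 18 + 43 = 61
  {P7} + {Z7, E1, A6}: 18 + 31 = 49
  {Z7, P7} + {E1, A6}: 18 + 26 = 44
  {E1, P7} + {Z7, A6}: 30 + 31 = 61
  … (7 splits in total)
Best: vehicle 1 DC → Z7 → P7 → DC = 18; vehicle 2 DC → E1 → A6 → DC = 26; combined 44.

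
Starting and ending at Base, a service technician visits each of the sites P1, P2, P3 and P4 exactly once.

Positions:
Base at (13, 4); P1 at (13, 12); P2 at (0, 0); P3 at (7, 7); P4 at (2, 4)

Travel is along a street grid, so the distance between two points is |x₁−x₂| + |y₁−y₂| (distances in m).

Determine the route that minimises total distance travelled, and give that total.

There are 12 distinct closed tours to check (reversals are equivalent).
Base-P1-P2-P3-P4-Base: 8+25+14+8+11 = 66
Base-P1-P2-P4-P3-Base: 8+25+6+8+9 = 56
Base-P1-P3-P2-P4-Base: 8+11+14+6+11 = 50
Base-P1-P3-P4-P2-Base: 8+11+8+6+17 = 50
Base-P1-P4-P2-P3-Base: 8+19+6+14+9 = 56
Base-P1-P4-P3-P2-Base: 8+19+8+14+17 = 66
Base-P2-P1-P3-P4-Base: 17+25+11+8+11 = 72
Base-P2-P1-P4-P3-Base: 17+25+19+8+9 = 78
Base-P2-P3-P1-P4-Base: 17+14+11+19+11 = 72
Base-P2-P4-P1-P3-Base: 17+6+19+11+9 = 62
Base-P3-P1-P2-P4-Base: 9+11+25+6+11 = 62
Base-P3-P2-P1-P4-Base: 9+14+25+19+11 = 78
The minimum is 50.
One optimal route: Base → P1 → P3 → P2 → P4 → Base (or its reverse).

Shortest round trip = 50 m.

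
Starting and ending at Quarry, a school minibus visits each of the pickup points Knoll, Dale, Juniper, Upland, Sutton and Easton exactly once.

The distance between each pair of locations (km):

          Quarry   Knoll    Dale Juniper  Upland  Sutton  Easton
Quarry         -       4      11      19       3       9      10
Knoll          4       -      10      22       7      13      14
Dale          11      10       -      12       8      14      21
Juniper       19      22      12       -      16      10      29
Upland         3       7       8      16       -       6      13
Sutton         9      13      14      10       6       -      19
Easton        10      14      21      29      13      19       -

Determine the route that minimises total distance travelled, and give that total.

Quarry→Knoll→Dale→Juniper→Upland→Sutton→Easton→Quarry: 4+10+12+16+6+19+10 = 77
Quarry→Knoll→Dale→Juniper→Upland→Easton→Sutton→Quarry: 4+10+12+16+13+19+9 = 83
Quarry→Knoll→Dale→Juniper→Sutton→Upland→Easton→Quarry: 4+10+12+10+6+13+10 = 65
Quarry→Knoll→Dale→Juniper→Sutton→Easton→Upland→Quarry: 4+10+12+10+19+13+3 = 71
Quarry→Knoll→Dale→Juniper→Easton→Upland→Sutton→Quarry: 4+10+12+29+13+6+9 = 83
Quarry→Knoll→Dale→Juniper→Easton→Sutton→Upland→Quarry: 4+10+12+29+19+6+3 = 83
Quarry→Knoll→Dale→Upland→Juniper→Sutton→Easton→Quarry: 4+10+8+16+10+19+10 = 77
Quarry→Knoll→Dale→Upland→Juniper→Easton→Sutton→Quarry: 4+10+8+16+29+19+9 = 95
… (352 more)
The minimum is 65.
One optimal route: Quarry → Knoll → Dale → Juniper → Sutton → Upland → Easton → Quarry (or its reverse).

Minimum total distance: 65 km.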